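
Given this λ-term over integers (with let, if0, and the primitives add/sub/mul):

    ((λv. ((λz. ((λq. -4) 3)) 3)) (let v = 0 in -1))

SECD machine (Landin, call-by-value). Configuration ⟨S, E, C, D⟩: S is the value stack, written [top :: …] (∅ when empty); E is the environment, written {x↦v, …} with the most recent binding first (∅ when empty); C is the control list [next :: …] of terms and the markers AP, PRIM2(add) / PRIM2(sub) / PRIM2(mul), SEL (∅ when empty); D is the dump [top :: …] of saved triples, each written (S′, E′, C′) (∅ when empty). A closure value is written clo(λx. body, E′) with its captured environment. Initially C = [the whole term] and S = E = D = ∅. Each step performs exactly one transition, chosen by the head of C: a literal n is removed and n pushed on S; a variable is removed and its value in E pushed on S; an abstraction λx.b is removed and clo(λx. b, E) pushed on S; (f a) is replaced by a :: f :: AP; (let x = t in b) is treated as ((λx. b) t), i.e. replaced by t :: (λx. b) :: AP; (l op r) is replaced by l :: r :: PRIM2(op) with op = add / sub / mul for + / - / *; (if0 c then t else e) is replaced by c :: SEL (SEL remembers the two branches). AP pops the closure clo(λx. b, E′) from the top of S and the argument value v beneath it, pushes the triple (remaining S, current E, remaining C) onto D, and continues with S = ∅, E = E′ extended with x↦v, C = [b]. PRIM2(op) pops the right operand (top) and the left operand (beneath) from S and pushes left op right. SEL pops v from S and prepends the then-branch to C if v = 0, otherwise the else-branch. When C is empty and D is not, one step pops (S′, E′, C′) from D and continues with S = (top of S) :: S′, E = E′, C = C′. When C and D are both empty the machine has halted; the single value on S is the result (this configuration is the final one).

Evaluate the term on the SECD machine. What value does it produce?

Answer: -4

Derivation:
[0] ⟨S=∅; E=∅; C=[((λv. ((λz. ((λq. -4) 3)) 3)) (let v = 0 in -1))]; D=∅⟩
[1] ⟨S=∅; E=∅; C=[(let v = 0 in -1) :: (λv. ((λz. ((λq. -4) 3)) 3)) :: AP]; D=∅⟩
[2] ⟨S=∅; E=∅; C=[0 :: (λv. -1) :: AP :: (λv. ((λz. ((λq. -4) 3)) 3)) :: AP]; D=∅⟩
[3] ⟨S=[0]; E=∅; C=[(λv. -1) :: AP :: (λv. ((λz. ((λq. -4) 3)) 3)) :: AP]; D=∅⟩
[4] ⟨S=[clo(λv. -1, ∅) :: 0]; E=∅; C=[AP :: (λv. ((λz. ((λq. -4) 3)) 3)) :: AP]; D=∅⟩
[5] ⟨S=∅; E={v↦0}; C=[-1]; D=[(∅, ∅, [(λv. ((λz. ((λq. -4) 3)) 3)) :: AP])]⟩
[6] ⟨S=[-1]; E={v↦0}; C=∅; D=[(∅, ∅, [(λv. ((λz. ((λq. -4) 3)) 3)) :: AP])]⟩
[7] ⟨S=[-1]; E=∅; C=[(λv. ((λz. ((λq. -4) 3)) 3)) :: AP]; D=∅⟩
[8] ⟨S=[clo(λv. ((λz. ((λq. -4) 3)) 3), ∅) :: -1]; E=∅; C=[AP]; D=∅⟩
[9] ⟨S=∅; E={v↦-1}; C=[((λz. ((λq. -4) 3)) 3)]; D=[(∅, ∅, ∅)]⟩
[10] ⟨S=∅; E={v↦-1}; C=[3 :: (λz. ((λq. -4) 3)) :: AP]; D=[(∅, ∅, ∅)]⟩
[11] ⟨S=[3]; E={v↦-1}; C=[(λz. ((λq. -4) 3)) :: AP]; D=[(∅, ∅, ∅)]⟩
[12] ⟨S=[clo(λz. ((λq. -4) 3), {v↦-1}) :: 3]; E={v↦-1}; C=[AP]; D=[(∅, ∅, ∅)]⟩
[13] ⟨S=∅; E={z↦3, v↦-1}; C=[((λq. -4) 3)]; D=[(∅, {v↦-1}, ∅) :: (∅, ∅, ∅)]⟩
[14] ⟨S=∅; E={z↦3, v↦-1}; C=[3 :: (λq. -4) :: AP]; D=[(∅, {v↦-1}, ∅) :: (∅, ∅, ∅)]⟩
[15] ⟨S=[3]; E={z↦3, v↦-1}; C=[(λq. -4) :: AP]; D=[(∅, {v↦-1}, ∅) :: (∅, ∅, ∅)]⟩
[16] ⟨S=[clo(λq. -4, {z↦3, v↦-1}) :: 3]; E={z↦3, v↦-1}; C=[AP]; D=[(∅, {v↦-1}, ∅) :: (∅, ∅, ∅)]⟩
[17] ⟨S=∅; E={q↦3, z↦3, v↦-1}; C=[-4]; D=[(∅, {z↦3, v↦-1}, ∅) :: (∅, {v↦-1}, ∅) :: (∅, ∅, ∅)]⟩
[18] ⟨S=[-4]; E={q↦3, z↦3, v↦-1}; C=∅; D=[(∅, {z↦3, v↦-1}, ∅) :: (∅, {v↦-1}, ∅) :: (∅, ∅, ∅)]⟩
[19] ⟨S=[-4]; E={z↦3, v↦-1}; C=∅; D=[(∅, {v↦-1}, ∅) :: (∅, ∅, ∅)]⟩
[20] ⟨S=[-4]; E={v↦-1}; C=∅; D=[(∅, ∅, ∅)]⟩
[21] ⟨S=[-4]; E=∅; C=∅; D=∅⟩
→ final value -4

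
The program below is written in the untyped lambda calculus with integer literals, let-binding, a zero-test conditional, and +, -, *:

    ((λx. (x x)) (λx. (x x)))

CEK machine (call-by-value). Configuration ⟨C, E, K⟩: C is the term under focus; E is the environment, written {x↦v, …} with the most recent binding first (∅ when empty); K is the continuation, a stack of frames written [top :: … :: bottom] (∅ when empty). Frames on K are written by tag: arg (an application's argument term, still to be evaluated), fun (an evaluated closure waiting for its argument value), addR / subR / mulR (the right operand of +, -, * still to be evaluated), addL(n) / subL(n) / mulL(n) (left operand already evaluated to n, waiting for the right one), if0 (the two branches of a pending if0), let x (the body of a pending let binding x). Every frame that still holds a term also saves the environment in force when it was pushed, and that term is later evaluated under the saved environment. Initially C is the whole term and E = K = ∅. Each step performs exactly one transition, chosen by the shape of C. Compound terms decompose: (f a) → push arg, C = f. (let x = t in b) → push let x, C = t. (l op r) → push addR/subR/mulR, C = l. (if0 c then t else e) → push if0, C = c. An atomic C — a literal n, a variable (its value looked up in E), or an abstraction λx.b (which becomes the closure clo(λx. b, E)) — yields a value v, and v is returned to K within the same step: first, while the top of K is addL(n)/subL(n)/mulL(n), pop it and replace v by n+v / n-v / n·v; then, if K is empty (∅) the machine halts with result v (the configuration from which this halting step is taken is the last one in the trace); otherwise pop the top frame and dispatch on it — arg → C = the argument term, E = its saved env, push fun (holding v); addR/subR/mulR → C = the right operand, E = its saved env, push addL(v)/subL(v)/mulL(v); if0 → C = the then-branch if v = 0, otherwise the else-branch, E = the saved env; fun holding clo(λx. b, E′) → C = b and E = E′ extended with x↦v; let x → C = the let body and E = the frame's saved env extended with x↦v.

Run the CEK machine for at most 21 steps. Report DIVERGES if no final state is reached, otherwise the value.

step 0: <C=((λx. (x x)) (λx. (x x))), E=∅, K=∅>
step 1: <C=(λx. (x x)), E=∅, K=[arg]>
step 2: <C=(λx. (x x)), E=∅, K=[fun]>
step 3: <C=(x x), E={x↦clo(λx. (x x), ∅)}, K=∅>
step 4: <C=x, E={x↦clo(λx. (x x), ∅)}, K=[arg]>
step 5: <C=x, E={x↦clo(λx. (x x), ∅)}, K=[fun]>
… configuration repeats with period 3 (steps 3–5 recur indefinitely) …

Answer: DIVERGES (no final state within 21 steps)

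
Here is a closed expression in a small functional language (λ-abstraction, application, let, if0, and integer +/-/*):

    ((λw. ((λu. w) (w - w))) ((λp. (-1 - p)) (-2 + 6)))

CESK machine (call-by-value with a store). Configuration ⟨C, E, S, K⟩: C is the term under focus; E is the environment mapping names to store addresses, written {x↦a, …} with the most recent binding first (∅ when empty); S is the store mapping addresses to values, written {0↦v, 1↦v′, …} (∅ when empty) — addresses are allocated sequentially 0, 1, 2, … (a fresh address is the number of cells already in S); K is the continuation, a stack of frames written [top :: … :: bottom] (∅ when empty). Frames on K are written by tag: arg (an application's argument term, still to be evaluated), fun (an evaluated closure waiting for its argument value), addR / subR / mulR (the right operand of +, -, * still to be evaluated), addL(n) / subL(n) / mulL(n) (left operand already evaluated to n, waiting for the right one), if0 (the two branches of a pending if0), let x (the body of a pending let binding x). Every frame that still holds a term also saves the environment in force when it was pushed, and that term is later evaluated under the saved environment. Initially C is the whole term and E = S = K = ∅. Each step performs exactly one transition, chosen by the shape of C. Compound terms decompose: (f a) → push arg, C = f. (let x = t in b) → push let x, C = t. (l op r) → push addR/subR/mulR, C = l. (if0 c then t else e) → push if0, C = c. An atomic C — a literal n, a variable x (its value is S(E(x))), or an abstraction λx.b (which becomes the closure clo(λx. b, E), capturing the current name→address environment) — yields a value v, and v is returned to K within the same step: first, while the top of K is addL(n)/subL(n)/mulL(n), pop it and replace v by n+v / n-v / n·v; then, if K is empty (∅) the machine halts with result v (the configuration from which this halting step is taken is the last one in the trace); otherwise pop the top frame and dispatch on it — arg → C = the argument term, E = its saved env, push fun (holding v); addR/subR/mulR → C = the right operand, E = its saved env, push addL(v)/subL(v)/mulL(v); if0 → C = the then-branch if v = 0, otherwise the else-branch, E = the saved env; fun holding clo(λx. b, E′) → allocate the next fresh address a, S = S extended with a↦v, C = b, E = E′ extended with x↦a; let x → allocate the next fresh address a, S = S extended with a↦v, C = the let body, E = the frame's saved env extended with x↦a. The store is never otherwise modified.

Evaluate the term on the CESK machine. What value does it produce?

Answer: -5

Derivation:
step 0: [C=((λw. ((λu. w) (w - w))) ((λp. (-1 - p)) (-2 + 6))) | E=∅ | S=∅ | K=∅]
step 1: [C=(λw. ((λu. w) (w - w))) | E=∅ | S=∅ | K=[arg]]
step 2: [C=((λp. (-1 - p)) (-2 + 6)) | E=∅ | S=∅ | K=[fun]]
step 3: [C=(λp. (-1 - p)) | E=∅ | S=∅ | K=[arg :: fun]]
step 4: [C=(-2 + 6) | E=∅ | S=∅ | K=[fun :: fun]]
step 5: [C=-2 | E=∅ | S=∅ | K=[addR :: fun :: fun]]
step 6: [C=6 | E=∅ | S=∅ | K=[addL(-2) :: fun :: fun]]
step 7: [C=(-1 - p) | E={p↦0} | S={0↦4} | K=[fun]]
step 8: [C=-1 | E={p↦0} | S={0↦4} | K=[subR :: fun]]
step 9: [C=p | E={p↦0} | S={0↦4} | K=[subL(-1) :: fun]]
step 10: [C=((λu. w) (w - w)) | E={w↦1} | S={0↦4, 1↦-5} | K=∅]
step 11: [C=(λu. w) | E={w↦1} | S={0↦4, 1↦-5} | K=[arg]]
step 12: [C=(w - w) | E={w↦1} | S={0↦4, 1↦-5} | K=[fun]]
step 13: [C=w | E={w↦1} | S={0↦4, 1↦-5} | K=[subR :: fun]]
step 14: [C=w | E={w↦1} | S={0↦4, 1↦-5} | K=[subL(-5) :: fun]]
step 15: [C=w | E={u↦2, w↦1} | S={0↦4, 1↦-5, 2↦0} | K=∅]
→ final value -5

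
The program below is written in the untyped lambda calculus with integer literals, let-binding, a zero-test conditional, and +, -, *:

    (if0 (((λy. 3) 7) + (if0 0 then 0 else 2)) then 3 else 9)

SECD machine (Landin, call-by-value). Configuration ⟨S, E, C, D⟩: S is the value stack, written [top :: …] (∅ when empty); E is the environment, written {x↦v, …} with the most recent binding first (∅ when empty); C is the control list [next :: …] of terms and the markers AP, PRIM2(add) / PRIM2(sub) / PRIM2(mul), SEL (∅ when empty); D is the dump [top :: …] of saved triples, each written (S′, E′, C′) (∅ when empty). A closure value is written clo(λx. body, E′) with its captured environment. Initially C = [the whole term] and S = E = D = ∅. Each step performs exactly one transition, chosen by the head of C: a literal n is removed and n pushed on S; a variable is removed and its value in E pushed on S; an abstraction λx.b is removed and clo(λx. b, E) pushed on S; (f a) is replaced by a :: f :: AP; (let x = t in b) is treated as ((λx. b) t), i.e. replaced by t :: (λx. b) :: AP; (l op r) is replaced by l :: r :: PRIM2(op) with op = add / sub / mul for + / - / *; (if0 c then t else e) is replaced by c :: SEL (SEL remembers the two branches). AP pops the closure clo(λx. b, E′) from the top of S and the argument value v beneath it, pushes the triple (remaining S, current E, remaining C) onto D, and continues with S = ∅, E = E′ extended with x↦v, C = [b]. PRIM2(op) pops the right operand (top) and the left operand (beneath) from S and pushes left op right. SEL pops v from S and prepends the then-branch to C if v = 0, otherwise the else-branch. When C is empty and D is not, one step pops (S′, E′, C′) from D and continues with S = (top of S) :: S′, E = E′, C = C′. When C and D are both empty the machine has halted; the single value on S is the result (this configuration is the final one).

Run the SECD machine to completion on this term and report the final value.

Answer: 9

Execution trace:
t=0: ⟨S=∅; E=∅; C=[(if0 (((λy. 3) 7) + (if0 0 then 0 else 2)) then 3 else 9)]; D=∅⟩
t=1: ⟨S=∅; E=∅; C=[(((λy. 3) 7) + (if0 0 then 0 else 2)) :: SEL]; D=∅⟩
t=2: ⟨S=∅; E=∅; C=[((λy. 3) 7) :: (if0 0 then 0 else 2) :: PRIM2(add) :: SEL]; D=∅⟩
t=3: ⟨S=∅; E=∅; C=[7 :: (λy. 3) :: AP :: (if0 0 then 0 else 2) :: PRIM2(add) :: SEL]; D=∅⟩
t=4: ⟨S=[7]; E=∅; C=[(λy. 3) :: AP :: (if0 0 then 0 else 2) :: PRIM2(add) :: SEL]; D=∅⟩
t=5: ⟨S=[clo(λy. 3, ∅) :: 7]; E=∅; C=[AP :: (if0 0 then 0 else 2) :: PRIM2(add) :: SEL]; D=∅⟩
t=6: ⟨S=∅; E={y↦7}; C=[3]; D=[(∅, ∅, [(if0 0 then 0 else 2) :: PRIM2(add) :: SEL])]⟩
t=7: ⟨S=[3]; E={y↦7}; C=∅; D=[(∅, ∅, [(if0 0 then 0 else 2) :: PRIM2(add) :: SEL])]⟩
t=8: ⟨S=[3]; E=∅; C=[(if0 0 then 0 else 2) :: PRIM2(add) :: SEL]; D=∅⟩
t=9: ⟨S=[3]; E=∅; C=[0 :: SEL :: PRIM2(add) :: SEL]; D=∅⟩
t=10: ⟨S=[0 :: 3]; E=∅; C=[SEL :: PRIM2(add) :: SEL]; D=∅⟩
t=11: ⟨S=[3]; E=∅; C=[0 :: PRIM2(add) :: SEL]; D=∅⟩
t=12: ⟨S=[0 :: 3]; E=∅; C=[PRIM2(add) :: SEL]; D=∅⟩
t=13: ⟨S=[3]; E=∅; C=[SEL]; D=∅⟩
t=14: ⟨S=∅; E=∅; C=[9]; D=∅⟩
t=15: ⟨S=[9]; E=∅; C=∅; D=∅⟩
→ final value 9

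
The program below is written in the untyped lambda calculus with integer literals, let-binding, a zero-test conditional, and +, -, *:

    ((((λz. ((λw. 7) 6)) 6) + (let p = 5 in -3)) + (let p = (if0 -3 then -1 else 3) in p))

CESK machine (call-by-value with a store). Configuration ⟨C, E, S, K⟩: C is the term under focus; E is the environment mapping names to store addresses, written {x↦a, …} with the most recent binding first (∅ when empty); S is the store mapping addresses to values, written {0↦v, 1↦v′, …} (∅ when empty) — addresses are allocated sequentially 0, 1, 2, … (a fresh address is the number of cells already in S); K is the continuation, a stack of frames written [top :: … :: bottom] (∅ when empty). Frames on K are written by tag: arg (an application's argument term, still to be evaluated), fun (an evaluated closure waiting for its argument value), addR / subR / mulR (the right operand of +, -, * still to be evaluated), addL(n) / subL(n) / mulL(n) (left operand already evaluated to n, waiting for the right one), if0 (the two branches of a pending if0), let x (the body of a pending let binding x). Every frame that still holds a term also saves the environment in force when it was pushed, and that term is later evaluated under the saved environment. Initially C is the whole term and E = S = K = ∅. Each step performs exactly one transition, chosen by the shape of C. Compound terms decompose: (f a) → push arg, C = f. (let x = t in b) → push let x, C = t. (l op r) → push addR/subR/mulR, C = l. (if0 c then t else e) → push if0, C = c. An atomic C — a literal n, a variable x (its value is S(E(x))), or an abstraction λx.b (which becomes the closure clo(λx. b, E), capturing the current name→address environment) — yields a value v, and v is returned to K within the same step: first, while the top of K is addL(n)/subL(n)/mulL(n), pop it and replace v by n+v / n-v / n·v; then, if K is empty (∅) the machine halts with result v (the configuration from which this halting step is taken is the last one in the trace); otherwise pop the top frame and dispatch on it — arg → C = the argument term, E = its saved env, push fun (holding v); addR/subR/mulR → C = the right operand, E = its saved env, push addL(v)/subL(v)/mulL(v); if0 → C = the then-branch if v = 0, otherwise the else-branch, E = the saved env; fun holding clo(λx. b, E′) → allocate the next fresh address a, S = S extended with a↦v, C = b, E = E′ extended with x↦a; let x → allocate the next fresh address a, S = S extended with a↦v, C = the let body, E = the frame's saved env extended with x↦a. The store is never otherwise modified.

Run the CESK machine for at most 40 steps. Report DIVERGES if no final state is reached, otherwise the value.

Answer: 7

Derivation:
step 0: <C=((((λz. ((λw. 7) 6)) 6) + (let p = 5 in -3)) + (let p = (if0 -3 then -1 else 3) in p)), E=∅, S=∅, K=∅>
step 1: <C=(((λz. ((λw. 7) 6)) 6) + (let p = 5 in -3)), E=∅, S=∅, K=[addR]>
step 2: <C=((λz. ((λw. 7) 6)) 6), E=∅, S=∅, K=[addR :: addR]>
step 3: <C=(λz. ((λw. 7) 6)), E=∅, S=∅, K=[arg :: addR :: addR]>
step 4: <C=6, E=∅, S=∅, K=[fun :: addR :: addR]>
step 5: <C=((λw. 7) 6), E={z↦0}, S={0↦6}, K=[addR :: addR]>
step 6: <C=(λw. 7), E={z↦0}, S={0↦6}, K=[arg :: addR :: addR]>
step 7: <C=6, E={z↦0}, S={0↦6}, K=[fun :: addR :: addR]>
step 8: <C=7, E={w↦1, z↦0}, S={0↦6, 1↦6}, K=[addR :: addR]>
step 9: <C=(let p = 5 in -3), E=∅, S={0↦6, 1↦6}, K=[addL(7) :: addR]>
step 10: <C=5, E=∅, S={0↦6, 1↦6}, K=[let p :: addL(7) :: addR]>
step 11: <C=-3, E={p↦2}, S={0↦6, 1↦6, 2↦5}, K=[addL(7) :: addR]>
step 12: <C=(let p = (if0 -3 then -1 else 3) in p), E=∅, S={0↦6, 1↦6, 2↦5}, K=[addL(4)]>
step 13: <C=(if0 -3 then -1 else 3), E=∅, S={0↦6, 1↦6, 2↦5}, K=[let p :: addL(4)]>
step 14: <C=-3, E=∅, S={0↦6, 1↦6, 2↦5}, K=[if0 :: let p :: addL(4)]>
step 15: <C=3, E=∅, S={0↦6, 1↦6, 2↦5}, K=[let p :: addL(4)]>
step 16: <C=p, E={p↦3}, S={0↦6, 1↦6, 2↦5, 3↦3}, K=[addL(4)]>
→ final value 7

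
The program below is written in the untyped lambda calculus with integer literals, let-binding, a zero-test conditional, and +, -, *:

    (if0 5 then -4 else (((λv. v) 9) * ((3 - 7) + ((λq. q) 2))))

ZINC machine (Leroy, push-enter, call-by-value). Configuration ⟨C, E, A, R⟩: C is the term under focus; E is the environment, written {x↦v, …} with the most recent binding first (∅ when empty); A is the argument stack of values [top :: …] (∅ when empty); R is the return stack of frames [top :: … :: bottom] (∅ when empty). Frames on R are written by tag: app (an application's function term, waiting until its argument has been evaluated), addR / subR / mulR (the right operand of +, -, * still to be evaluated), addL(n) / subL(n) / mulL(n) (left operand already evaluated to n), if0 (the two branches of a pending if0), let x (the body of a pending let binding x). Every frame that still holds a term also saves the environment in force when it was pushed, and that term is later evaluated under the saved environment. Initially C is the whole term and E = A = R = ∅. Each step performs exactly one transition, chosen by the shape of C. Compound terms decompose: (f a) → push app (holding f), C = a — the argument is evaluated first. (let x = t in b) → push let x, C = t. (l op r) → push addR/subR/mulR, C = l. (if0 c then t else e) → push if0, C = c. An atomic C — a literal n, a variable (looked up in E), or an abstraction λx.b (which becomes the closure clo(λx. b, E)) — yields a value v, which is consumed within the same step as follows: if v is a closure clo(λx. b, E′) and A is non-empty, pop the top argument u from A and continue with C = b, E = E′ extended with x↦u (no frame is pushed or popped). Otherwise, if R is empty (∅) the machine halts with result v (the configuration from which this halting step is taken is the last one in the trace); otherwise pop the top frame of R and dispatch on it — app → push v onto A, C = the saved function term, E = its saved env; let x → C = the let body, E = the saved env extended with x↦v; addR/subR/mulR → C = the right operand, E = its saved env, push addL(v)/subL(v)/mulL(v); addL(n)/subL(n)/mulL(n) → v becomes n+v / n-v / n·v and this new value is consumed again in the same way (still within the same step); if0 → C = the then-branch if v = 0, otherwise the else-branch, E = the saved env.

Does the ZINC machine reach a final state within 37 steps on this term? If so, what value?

step 0: [C=(if0 5 then -4 else (((λv. v) 9) * ((3 - 7) + ((λq. q) 2)))) | E=∅ | A=∅ | R=∅]
step 1: [C=5 | E=∅ | A=∅ | R=[if0]]
step 2: [C=(((λv. v) 9) * ((3 - 7) + ((λq. q) 2))) | E=∅ | A=∅ | R=∅]
step 3: [C=((λv. v) 9) | E=∅ | A=∅ | R=[mulR]]
step 4: [C=9 | E=∅ | A=∅ | R=[app :: mulR]]
step 5: [C=(λv. v) | E=∅ | A=[9] | R=[mulR]]
step 6: [C=v | E={v↦9} | A=∅ | R=[mulR]]
step 7: [C=((3 - 7) + ((λq. q) 2)) | E=∅ | A=∅ | R=[mulL(9)]]
step 8: [C=(3 - 7) | E=∅ | A=∅ | R=[addR :: mulL(9)]]
step 9: [C=3 | E=∅ | A=∅ | R=[subR :: addR :: mulL(9)]]
step 10: [C=7 | E=∅ | A=∅ | R=[subL(3) :: addR :: mulL(9)]]
step 11: [C=((λq. q) 2) | E=∅ | A=∅ | R=[addL(-4) :: mulL(9)]]
step 12: [C=2 | E=∅ | A=∅ | R=[app :: addL(-4) :: mulL(9)]]
step 13: [C=(λq. q) | E=∅ | A=[2] | R=[addL(-4) :: mulL(9)]]
step 14: [C=q | E={q↦2} | A=∅ | R=[addL(-4) :: mulL(9)]]
→ final value -18

Answer: -18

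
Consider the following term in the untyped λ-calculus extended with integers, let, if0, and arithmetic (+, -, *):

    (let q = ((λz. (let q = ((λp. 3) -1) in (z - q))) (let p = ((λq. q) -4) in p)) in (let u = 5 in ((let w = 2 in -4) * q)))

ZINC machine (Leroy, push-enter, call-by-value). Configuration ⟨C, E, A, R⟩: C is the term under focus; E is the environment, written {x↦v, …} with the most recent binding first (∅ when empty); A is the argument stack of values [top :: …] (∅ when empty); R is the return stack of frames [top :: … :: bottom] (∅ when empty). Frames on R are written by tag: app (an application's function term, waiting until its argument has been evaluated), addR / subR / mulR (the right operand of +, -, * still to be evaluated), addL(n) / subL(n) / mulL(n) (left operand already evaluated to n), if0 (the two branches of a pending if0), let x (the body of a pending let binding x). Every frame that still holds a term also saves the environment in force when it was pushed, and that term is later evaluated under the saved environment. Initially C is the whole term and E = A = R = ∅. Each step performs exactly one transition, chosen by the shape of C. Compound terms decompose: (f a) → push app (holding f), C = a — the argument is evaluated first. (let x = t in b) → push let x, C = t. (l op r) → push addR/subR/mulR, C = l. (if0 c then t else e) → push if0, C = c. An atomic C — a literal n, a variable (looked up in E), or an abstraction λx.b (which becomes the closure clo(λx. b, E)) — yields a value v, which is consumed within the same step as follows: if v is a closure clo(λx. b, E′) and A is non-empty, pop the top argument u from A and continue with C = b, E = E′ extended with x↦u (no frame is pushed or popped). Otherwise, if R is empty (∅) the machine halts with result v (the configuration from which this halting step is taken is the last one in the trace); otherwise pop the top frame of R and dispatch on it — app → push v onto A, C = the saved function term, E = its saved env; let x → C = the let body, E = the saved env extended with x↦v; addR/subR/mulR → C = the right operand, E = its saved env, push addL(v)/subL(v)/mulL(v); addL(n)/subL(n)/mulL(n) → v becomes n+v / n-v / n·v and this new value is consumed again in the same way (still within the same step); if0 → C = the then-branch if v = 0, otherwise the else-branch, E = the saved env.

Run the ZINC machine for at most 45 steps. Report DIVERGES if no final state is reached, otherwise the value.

step 0: [C=(let q = ((λz. (let q = ((λp. 3) -1) in (z - q))) (let p = ((λq. q) -4) in p)) in (let u = 5 in ((let w = 2 in -4) * q))) | E=∅ | A=∅ | R=∅]
step 1: [C=((λz. (let q = ((λp. 3) -1) in (z - q))) (let p = ((λq. q) -4) in p)) | E=∅ | A=∅ | R=[let q]]
step 2: [C=(let p = ((λq. q) -4) in p) | E=∅ | A=∅ | R=[app :: let q]]
step 3: [C=((λq. q) -4) | E=∅ | A=∅ | R=[let p :: app :: let q]]
step 4: [C=-4 | E=∅ | A=∅ | R=[app :: let p :: app :: let q]]
step 5: [C=(λq. q) | E=∅ | A=[-4] | R=[let p :: app :: let q]]
step 6: [C=q | E={q↦-4} | A=∅ | R=[let p :: app :: let q]]
step 7: [C=p | E={p↦-4} | A=∅ | R=[app :: let q]]
step 8: [C=(λz. (let q = ((λp. 3) -1) in (z - q))) | E=∅ | A=[-4] | R=[let q]]
step 9: [C=(let q = ((λp. 3) -1) in (z - q)) | E={z↦-4} | A=∅ | R=[let q]]
step 10: [C=((λp. 3) -1) | E={z↦-4} | A=∅ | R=[let q :: let q]]
step 11: [C=-1 | E={z↦-4} | A=∅ | R=[app :: let q :: let q]]
step 12: [C=(λp. 3) | E={z↦-4} | A=[-1] | R=[let q :: let q]]
step 13: [C=3 | E={p↦-1, z↦-4} | A=∅ | R=[let q :: let q]]
step 14: [C=(z - q) | E={q↦3, z↦-4} | A=∅ | R=[let q]]
step 15: [C=z | E={q↦3, z↦-4} | A=∅ | R=[subR :: let q]]
step 16: [C=q | E={q↦3, z↦-4} | A=∅ | R=[subL(-4) :: let q]]
step 17: [C=(let u = 5 in ((let w = 2 in -4) * q)) | E={q↦-7} | A=∅ | R=∅]
step 18: [C=5 | E={q↦-7} | A=∅ | R=[let u]]
step 19: [C=((let w = 2 in -4) * q) | E={u↦5, q↦-7} | A=∅ | R=∅]
step 20: [C=(let w = 2 in -4) | E={u↦5, q↦-7} | A=∅ | R=[mulR]]
step 21: [C=2 | E={u↦5, q↦-7} | A=∅ | R=[let w :: mulR]]
step 22: [C=-4 | E={w↦2, u↦5, q↦-7} | A=∅ | R=[mulR]]
step 23: [C=q | E={u↦5, q↦-7} | A=∅ | R=[mulL(-4)]]
→ final value 28

Answer: 28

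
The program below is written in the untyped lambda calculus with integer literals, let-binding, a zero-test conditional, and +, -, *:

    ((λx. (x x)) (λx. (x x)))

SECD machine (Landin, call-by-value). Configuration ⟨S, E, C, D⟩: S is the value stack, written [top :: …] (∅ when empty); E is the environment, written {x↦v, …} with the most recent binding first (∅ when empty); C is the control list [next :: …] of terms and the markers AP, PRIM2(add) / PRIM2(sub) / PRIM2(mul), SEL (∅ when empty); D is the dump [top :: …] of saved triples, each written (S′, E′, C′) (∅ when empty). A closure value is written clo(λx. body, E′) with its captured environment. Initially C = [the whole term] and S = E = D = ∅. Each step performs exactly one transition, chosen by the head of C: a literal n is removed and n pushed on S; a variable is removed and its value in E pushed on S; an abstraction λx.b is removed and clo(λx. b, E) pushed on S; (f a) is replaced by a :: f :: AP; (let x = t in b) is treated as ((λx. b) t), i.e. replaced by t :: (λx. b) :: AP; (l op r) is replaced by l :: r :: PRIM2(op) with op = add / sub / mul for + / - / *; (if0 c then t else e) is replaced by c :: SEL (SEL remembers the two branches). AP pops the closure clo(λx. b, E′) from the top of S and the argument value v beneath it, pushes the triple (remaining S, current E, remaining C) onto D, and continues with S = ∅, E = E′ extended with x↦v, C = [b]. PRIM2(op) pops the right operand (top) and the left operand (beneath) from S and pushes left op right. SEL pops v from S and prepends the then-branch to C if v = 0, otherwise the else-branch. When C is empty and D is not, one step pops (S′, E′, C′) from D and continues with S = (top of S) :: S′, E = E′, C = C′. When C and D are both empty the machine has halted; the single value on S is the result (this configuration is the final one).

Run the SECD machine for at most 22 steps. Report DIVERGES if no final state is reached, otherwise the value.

Answer: DIVERGES (no final state within 22 steps)

Execution trace:
0. <S=∅, E=∅, C=[((λx. (x x)) (λx. (x x)))], D=∅>
1. <S=∅, E=∅, C=[(λx. (x x)) :: (λx. (x x)) :: AP], D=∅>
2. <S=[clo(λx. (x x), ∅)], E=∅, C=[(λx. (x x)) :: AP], D=∅>
3. <S=[clo(λx. (x x), ∅) :: clo(λx. (x x), ∅)], E=∅, C=[AP], D=∅>
4. <S=∅, E={x↦clo(λx. (x x), ∅)}, C=[(x x)], D=[(∅, ∅, ∅)]>
5. <S=∅, E={x↦clo(λx. (x x), ∅)}, C=[x :: x :: AP], D=[(∅, ∅, ∅)]>
6. <S=[clo(λx. (x x), ∅)], E={x↦clo(λx. (x x), ∅)}, C=[x :: AP], D=[(∅, ∅, ∅)]>
7. <S=[clo(λx. (x x), ∅) :: clo(λx. (x x), ∅)], E={x↦clo(λx. (x x), ∅)}, C=[AP], D=[(∅, ∅, ∅)]>
8. <S=∅, E={x↦clo(λx. (x x), ∅)}, C=[(x x)], D=[(∅, {x↦clo(λx. (x x), ∅)}, ∅) :: (∅, ∅, ∅)]>
9. <S=∅, E={x↦clo(λx. (x x), ∅)}, C=[x :: x :: AP], D=[(∅, {x↦clo(λx. (x x), ∅)}, ∅) :: (∅, ∅, ∅)]>
10. <S=[clo(λx. (x x), ∅)], E={x↦clo(λx. (x x), ∅)}, C=[x :: AP], D=[(∅, {x↦clo(λx. (x x), ∅)}, ∅) :: (∅, ∅, ∅)]>
11. <S=[clo(λx. (x x), ∅) :: clo(λx. (x x), ∅)], E={x↦clo(λx. (x x), ∅)}, C=[AP], D=[(∅, {x↦clo(λx. (x x), ∅)}, ∅) :: (∅, ∅, ∅)]>
12. <S=∅, E={x↦clo(λx. (x x), ∅)}, C=[(x x)], D=[(∅, {x↦clo(λx. (x x), ∅)}, ∅) :: (∅, {x↦clo(λx. (x x), ∅)}, ∅) :: (∅, ∅, ∅)]>
13. <S=∅, E={x↦clo(λx. (x x), ∅)}, C=[x :: x :: AP], D=[(∅, {x↦clo(λx. (x x), ∅)}, ∅) :: (∅, {x↦clo(λx. (x x), ∅)}, ∅) :: (∅, ∅, ∅)]>
14. <S=[clo(λx. (x x), ∅)], E={x↦clo(λx. (x x), ∅)}, C=[x :: AP], D=[(∅, {x↦clo(λx. (x x), ∅)}, ∅) :: (∅, {x↦clo(λx. (x x), ∅)}, ∅) :: (∅, ∅, ∅)]>
15. <S=[clo(λx. (x x), ∅) :: clo(λx. (x x), ∅)], E={x↦clo(λx. (x x), ∅)}, C=[AP], D=[(∅, {x↦clo(λx. (x x), ∅)}, ∅) :: (∅, {x↦clo(λx. (x x), ∅)}, ∅) :: (∅, ∅, ∅)]>
16. <S=∅, E={x↦clo(λx. (x x), ∅)}, C=[(x x)], D=[(∅, {x↦clo(λx. (x x), ∅)}, ∅) :: (∅, {x↦clo(λx. (x x), ∅)}, ∅) :: (∅, {x↦clo(λx. (x x), ∅)}, ∅) :: (∅, ∅, ∅)]>
17. <S=∅, E={x↦clo(λx. (x x), ∅)}, C=[x :: x :: AP], D=[(∅, {x↦clo(λx. (x x), ∅)}, ∅) :: (∅, {x↦clo(λx. (x x), ∅)}, ∅) :: (∅, {x↦clo(λx. (x x), ∅)}, ∅) :: (∅, ∅, ∅)]>
18. <S=[clo(λx. (x x), ∅)], E={x↦clo(λx. (x x), ∅)}, C=[x :: AP], D=[(∅, {x↦clo(λx. (x x), ∅)}, ∅) :: (∅, {x↦clo(λx. (x x), ∅)}, ∅) :: (∅, {x↦clo(λx. (x x), ∅)}, ∅) :: (∅, ∅, ∅)]>
19. <S=[clo(λx. (x x), ∅) :: clo(λx. (x x), ∅)], E={x↦clo(λx. (x x), ∅)}, C=[AP], D=[(∅, {x↦clo(λx. (x x), ∅)}, ∅) :: (∅, {x↦clo(λx. (x x), ∅)}, ∅) :: (∅, {x↦clo(λx. (x x), ∅)}, ∅) :: (∅, ∅, ∅)]>
20. <S=∅, E={x↦clo(λx. (x x), ∅)}, C=[(x x)], D=[(∅, {x↦clo(λx. (x x), ∅)}, ∅) :: (∅, {x↦clo(λx. (x x), ∅)}, ∅) :: (∅, {x↦clo(λx. (x x), ∅)}, ∅) :: (∅, {x↦clo(λx. (x x), ∅)}, ∅) :: (∅, ∅, ∅)]>
21. <S=∅, E={x↦clo(λx. (x x), ∅)}, C=[x :: x :: AP], D=[(∅, {x↦clo(λx. (x x), ∅)}, ∅) :: (∅, {x↦clo(λx. (x x), ∅)}, ∅) :: (∅, {x↦clo(λx. (x x), ∅)}, ∅) :: (∅, {x↦clo(λx. (x x), ∅)}, ∅) :: (∅, ∅, ∅)]>
22. <S=[clo(λx. (x x), ∅)], E={x↦clo(λx. (x x), ∅)}, C=[x :: AP], D=[(∅, {x↦clo(λx. (x x), ∅)}, ∅) :: (∅, {x↦clo(λx. (x x), ∅)}, ∅) :: (∅, {x↦clo(λx. (x x), ∅)}, ∅) :: (∅, {x↦clo(λx. (x x), ∅)}, ∅) :: (∅, ∅, ∅)]>
→ 22 transitions taken and the configuration is still not final: no result within 22 steps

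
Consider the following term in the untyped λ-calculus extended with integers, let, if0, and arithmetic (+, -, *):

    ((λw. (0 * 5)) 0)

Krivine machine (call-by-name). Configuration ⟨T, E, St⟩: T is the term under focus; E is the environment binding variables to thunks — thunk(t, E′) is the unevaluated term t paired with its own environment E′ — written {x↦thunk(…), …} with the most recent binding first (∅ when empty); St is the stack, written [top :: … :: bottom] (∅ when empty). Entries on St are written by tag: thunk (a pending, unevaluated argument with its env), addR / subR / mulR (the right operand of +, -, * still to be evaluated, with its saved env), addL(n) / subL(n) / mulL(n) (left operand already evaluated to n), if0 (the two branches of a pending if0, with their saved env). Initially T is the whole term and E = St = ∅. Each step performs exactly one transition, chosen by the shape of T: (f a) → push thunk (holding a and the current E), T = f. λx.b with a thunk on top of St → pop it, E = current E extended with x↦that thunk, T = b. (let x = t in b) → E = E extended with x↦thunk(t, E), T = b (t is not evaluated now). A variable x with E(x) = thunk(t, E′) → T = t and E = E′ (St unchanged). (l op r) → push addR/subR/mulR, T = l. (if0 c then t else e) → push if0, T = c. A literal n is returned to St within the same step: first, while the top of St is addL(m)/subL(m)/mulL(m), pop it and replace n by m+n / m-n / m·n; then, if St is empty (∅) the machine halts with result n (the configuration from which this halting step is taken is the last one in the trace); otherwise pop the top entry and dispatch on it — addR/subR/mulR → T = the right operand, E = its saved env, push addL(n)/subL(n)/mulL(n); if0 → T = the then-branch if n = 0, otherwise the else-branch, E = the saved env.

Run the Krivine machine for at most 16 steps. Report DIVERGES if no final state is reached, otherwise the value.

Answer: 0

Execution trace:
0. ⟨T=((λw. (0 * 5)) 0); E=∅; St=∅⟩
1. ⟨T=(λw. (0 * 5)); E=∅; St=[thunk]⟩
2. ⟨T=(0 * 5); E={w↦thunk(0, ∅)}; St=∅⟩
3. ⟨T=0; E={w↦thunk(0, ∅)}; St=[mulR]⟩
4. ⟨T=5; E={w↦thunk(0, ∅)}; St=[mulL(0)]⟩
→ final value 0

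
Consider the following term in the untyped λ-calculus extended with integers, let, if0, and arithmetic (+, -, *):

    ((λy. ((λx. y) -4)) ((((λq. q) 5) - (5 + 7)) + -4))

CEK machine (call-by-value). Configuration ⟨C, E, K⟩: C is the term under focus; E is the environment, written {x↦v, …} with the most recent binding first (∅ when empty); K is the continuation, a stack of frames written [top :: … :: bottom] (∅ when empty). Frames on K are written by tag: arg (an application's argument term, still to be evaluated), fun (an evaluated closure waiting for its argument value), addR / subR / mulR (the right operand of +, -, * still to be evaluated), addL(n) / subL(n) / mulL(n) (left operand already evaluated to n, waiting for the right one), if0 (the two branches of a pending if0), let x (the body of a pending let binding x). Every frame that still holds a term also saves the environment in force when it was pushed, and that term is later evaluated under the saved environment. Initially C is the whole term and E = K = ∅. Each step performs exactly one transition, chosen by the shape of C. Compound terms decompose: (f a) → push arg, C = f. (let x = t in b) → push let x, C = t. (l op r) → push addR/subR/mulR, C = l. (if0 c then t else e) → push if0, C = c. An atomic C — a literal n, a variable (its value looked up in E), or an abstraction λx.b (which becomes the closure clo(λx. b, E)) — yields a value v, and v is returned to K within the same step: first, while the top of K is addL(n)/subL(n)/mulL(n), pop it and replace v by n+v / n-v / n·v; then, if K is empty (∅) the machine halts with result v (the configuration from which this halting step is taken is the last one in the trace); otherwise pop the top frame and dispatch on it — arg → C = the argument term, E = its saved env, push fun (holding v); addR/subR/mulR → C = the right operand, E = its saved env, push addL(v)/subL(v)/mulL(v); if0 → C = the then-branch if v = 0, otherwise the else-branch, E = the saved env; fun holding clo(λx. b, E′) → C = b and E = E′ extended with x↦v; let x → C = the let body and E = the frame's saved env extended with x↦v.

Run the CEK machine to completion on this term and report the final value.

0. [C=((λy. ((λx. y) -4)) ((((λq. q) 5) - (5 + 7)) + -4)) | E=∅ | K=∅]
1. [C=(λy. ((λx. y) -4)) | E=∅ | K=[arg]]
2. [C=((((λq. q) 5) - (5 + 7)) + -4) | E=∅ | K=[fun]]
3. [C=(((λq. q) 5) - (5 + 7)) | E=∅ | K=[addR :: fun]]
4. [C=((λq. q) 5) | E=∅ | K=[subR :: addR :: fun]]
5. [C=(λq. q) | E=∅ | K=[arg :: subR :: addR :: fun]]
6. [C=5 | E=∅ | K=[fun :: subR :: addR :: fun]]
7. [C=q | E={q↦5} | K=[subR :: addR :: fun]]
8. [C=(5 + 7) | E=∅ | K=[subL(5) :: addR :: fun]]
9. [C=5 | E=∅ | K=[addR :: subL(5) :: addR :: fun]]
10. [C=7 | E=∅ | K=[addL(5) :: subL(5) :: addR :: fun]]
11. [C=-4 | E=∅ | K=[addL(-7) :: fun]]
12. [C=((λx. y) -4) | E={y↦-11} | K=∅]
13. [C=(λx. y) | E={y↦-11} | K=[arg]]
14. [C=-4 | E={y↦-11} | K=[fun]]
15. [C=y | E={x↦-4, y↦-11} | K=∅]
→ final value -11

Answer: -11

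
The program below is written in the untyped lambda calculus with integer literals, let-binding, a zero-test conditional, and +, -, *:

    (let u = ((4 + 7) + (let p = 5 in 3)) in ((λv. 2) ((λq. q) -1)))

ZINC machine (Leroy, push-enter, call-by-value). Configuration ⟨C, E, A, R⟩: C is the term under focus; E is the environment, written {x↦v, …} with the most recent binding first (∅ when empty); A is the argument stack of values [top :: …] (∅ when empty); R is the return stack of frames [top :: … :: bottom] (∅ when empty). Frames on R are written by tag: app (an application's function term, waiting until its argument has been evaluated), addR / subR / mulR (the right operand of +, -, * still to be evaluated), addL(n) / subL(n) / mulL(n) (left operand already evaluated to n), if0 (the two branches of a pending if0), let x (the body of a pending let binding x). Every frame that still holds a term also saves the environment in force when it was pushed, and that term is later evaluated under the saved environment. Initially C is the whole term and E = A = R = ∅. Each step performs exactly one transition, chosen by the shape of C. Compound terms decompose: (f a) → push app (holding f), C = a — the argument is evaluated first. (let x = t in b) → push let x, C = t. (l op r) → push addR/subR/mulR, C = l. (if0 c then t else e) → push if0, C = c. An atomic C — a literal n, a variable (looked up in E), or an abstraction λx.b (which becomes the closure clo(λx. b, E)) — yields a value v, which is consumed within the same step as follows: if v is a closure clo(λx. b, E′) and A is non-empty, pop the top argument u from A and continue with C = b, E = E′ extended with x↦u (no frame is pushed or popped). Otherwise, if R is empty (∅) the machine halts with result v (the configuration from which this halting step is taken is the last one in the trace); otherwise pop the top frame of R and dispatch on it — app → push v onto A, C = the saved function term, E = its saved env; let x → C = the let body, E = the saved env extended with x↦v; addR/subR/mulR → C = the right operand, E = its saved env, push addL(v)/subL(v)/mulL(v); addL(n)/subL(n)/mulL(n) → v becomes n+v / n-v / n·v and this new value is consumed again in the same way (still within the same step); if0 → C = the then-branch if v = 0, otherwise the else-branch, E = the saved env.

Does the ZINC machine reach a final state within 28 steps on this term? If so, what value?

[0] <C=(let u = ((4 + 7) + (let p = 5 in 3)) in ((λv. 2) ((λq. q) -1))), E=∅, A=∅, R=∅>
[1] <C=((4 + 7) + (let p = 5 in 3)), E=∅, A=∅, R=[let u]>
[2] <C=(4 + 7), E=∅, A=∅, R=[addR :: let u]>
[3] <C=4, E=∅, A=∅, R=[addR :: addR :: let u]>
[4] <C=7, E=∅, A=∅, R=[addL(4) :: addR :: let u]>
[5] <C=(let p = 5 in 3), E=∅, A=∅, R=[addL(11) :: let u]>
[6] <C=5, E=∅, A=∅, R=[let p :: addL(11) :: let u]>
[7] <C=3, E={p↦5}, A=∅, R=[addL(11) :: let u]>
[8] <C=((λv. 2) ((λq. q) -1)), E={u↦14}, A=∅, R=∅>
[9] <C=((λq. q) -1), E={u↦14}, A=∅, R=[app]>
[10] <C=-1, E={u↦14}, A=∅, R=[app :: app]>
[11] <C=(λq. q), E={u↦14}, A=[-1], R=[app]>
[12] <C=q, E={q↦-1, u↦14}, A=∅, R=[app]>
[13] <C=(λv. 2), E={u↦14}, A=[-1], R=∅>
[14] <C=2, E={v↦-1, u↦14}, A=∅, R=∅>
→ final value 2

Answer: 2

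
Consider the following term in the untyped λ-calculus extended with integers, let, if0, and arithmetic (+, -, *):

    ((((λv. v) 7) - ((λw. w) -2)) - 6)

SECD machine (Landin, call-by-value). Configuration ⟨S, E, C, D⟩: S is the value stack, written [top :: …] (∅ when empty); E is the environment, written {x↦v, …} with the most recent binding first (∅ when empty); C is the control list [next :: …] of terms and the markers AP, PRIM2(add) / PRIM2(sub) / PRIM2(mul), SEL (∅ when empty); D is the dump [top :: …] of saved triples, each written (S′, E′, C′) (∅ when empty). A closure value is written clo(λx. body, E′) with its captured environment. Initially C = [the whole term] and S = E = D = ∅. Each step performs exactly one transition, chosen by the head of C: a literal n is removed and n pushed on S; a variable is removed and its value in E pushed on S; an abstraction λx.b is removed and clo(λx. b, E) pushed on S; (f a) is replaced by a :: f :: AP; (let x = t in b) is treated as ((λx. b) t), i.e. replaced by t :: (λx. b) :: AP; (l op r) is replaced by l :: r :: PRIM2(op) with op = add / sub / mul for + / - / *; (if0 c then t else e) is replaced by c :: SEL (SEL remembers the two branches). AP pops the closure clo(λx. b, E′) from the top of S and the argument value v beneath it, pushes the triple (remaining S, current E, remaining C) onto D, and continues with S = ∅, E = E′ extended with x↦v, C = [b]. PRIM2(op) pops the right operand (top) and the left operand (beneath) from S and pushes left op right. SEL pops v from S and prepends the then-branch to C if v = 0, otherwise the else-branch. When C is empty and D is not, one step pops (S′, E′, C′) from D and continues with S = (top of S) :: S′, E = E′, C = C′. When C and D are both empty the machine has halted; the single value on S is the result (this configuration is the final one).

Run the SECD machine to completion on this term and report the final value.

Answer: 3

Derivation:
[0] [S=∅ | E=∅ | C=[((((λv. v) 7) - ((λw. w) -2)) - 6)] | D=∅]
[1] [S=∅ | E=∅ | C=[(((λv. v) 7) - ((λw. w) -2)) :: 6 :: PRIM2(sub)] | D=∅]
[2] [S=∅ | E=∅ | C=[((λv. v) 7) :: ((λw. w) -2) :: PRIM2(sub) :: 6 :: PRIM2(sub)] | D=∅]
[3] [S=∅ | E=∅ | C=[7 :: (λv. v) :: AP :: ((λw. w) -2) :: PRIM2(sub) :: 6 :: PRIM2(sub)] | D=∅]
[4] [S=[7] | E=∅ | C=[(λv. v) :: AP :: ((λw. w) -2) :: PRIM2(sub) :: 6 :: PRIM2(sub)] | D=∅]
[5] [S=[clo(λv. v, ∅) :: 7] | E=∅ | C=[AP :: ((λw. w) -2) :: PRIM2(sub) :: 6 :: PRIM2(sub)] | D=∅]
[6] [S=∅ | E={v↦7} | C=[v] | D=[(∅, ∅, [((λw. w) -2) :: PRIM2(sub) :: 6 :: PRIM2(sub)])]]
[7] [S=[7] | E={v↦7} | C=∅ | D=[(∅, ∅, [((λw. w) -2) :: PRIM2(sub) :: 6 :: PRIM2(sub)])]]
[8] [S=[7] | E=∅ | C=[((λw. w) -2) :: PRIM2(sub) :: 6 :: PRIM2(sub)] | D=∅]
[9] [S=[7] | E=∅ | C=[-2 :: (λw. w) :: AP :: PRIM2(sub) :: 6 :: PRIM2(sub)] | D=∅]
[10] [S=[-2 :: 7] | E=∅ | C=[(λw. w) :: AP :: PRIM2(sub) :: 6 :: PRIM2(sub)] | D=∅]
[11] [S=[clo(λw. w, ∅) :: -2 :: 7] | E=∅ | C=[AP :: PRIM2(sub) :: 6 :: PRIM2(sub)] | D=∅]
[12] [S=∅ | E={w↦-2} | C=[w] | D=[([7], ∅, [PRIM2(sub) :: 6 :: PRIM2(sub)])]]
[13] [S=[-2] | E={w↦-2} | C=∅ | D=[([7], ∅, [PRIM2(sub) :: 6 :: PRIM2(sub)])]]
[14] [S=[-2 :: 7] | E=∅ | C=[PRIM2(sub) :: 6 :: PRIM2(sub)] | D=∅]
[15] [S=[9] | E=∅ | C=[6 :: PRIM2(sub)] | D=∅]
[16] [S=[6 :: 9] | E=∅ | C=[PRIM2(sub)] | D=∅]
[17] [S=[3] | E=∅ | C=∅ | D=∅]
→ final value 3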